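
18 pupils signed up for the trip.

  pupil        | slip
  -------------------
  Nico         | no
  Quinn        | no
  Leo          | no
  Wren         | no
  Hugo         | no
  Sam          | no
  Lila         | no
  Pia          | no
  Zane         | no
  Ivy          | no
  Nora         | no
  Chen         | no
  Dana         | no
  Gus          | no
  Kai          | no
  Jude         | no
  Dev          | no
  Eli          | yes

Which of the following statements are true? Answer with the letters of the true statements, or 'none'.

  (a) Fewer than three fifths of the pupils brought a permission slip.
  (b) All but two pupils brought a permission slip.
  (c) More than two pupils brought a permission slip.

|A| = 18, |A ∩ B| = 1, |A ∖ B| = 17.
(a) |A ∩ B| / |A| < 3/5: holds.
(b) |A ∖ B| = 2: fails.
(c) |A ∩ B| > 2: fails.

(a)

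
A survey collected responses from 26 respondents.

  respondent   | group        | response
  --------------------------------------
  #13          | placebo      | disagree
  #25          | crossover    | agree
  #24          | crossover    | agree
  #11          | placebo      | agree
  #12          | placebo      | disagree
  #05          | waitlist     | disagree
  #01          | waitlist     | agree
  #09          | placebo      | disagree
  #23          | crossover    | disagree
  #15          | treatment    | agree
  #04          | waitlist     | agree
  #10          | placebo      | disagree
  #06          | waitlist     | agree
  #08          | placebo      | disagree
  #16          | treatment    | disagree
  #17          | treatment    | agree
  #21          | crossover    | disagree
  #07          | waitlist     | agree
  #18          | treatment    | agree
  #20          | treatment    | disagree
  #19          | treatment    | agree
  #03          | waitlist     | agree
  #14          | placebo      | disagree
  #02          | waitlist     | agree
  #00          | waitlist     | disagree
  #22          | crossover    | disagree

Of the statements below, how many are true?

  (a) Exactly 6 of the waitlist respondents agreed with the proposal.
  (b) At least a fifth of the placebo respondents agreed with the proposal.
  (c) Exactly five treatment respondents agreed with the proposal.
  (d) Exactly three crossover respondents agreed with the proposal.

1

(a) waitlist: |A| = 8, |A ∩ B| = 6; needs |A ∩ B| = 6 — true.
(b) placebo: |A| = 7, |A ∩ B| = 1; needs |A ∩ B| / |A| ≥ 1/5 — false.
(c) treatment: |A| = 6, |A ∩ B| = 4; needs |A ∩ B| = 5 — false.
(d) crossover: |A| = 5, |A ∩ B| = 2; needs |A ∩ B| = 3 — false.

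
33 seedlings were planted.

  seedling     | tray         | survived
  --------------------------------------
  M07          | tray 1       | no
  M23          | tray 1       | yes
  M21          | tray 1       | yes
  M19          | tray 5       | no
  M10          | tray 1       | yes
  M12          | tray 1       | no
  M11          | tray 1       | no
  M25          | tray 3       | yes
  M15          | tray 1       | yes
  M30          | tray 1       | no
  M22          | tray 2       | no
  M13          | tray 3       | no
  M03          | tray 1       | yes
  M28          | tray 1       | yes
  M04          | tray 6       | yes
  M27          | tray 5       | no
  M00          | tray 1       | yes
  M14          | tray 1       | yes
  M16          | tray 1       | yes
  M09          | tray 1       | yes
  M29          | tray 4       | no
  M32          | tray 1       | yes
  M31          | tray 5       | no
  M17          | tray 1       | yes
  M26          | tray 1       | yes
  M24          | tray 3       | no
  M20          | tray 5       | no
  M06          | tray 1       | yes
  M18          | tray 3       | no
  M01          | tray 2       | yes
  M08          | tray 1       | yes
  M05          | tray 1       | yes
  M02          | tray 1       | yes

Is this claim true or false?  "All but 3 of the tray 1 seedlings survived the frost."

Truth condition: |A ∖ B| = 3.
|A| = 21, |A ∩ B| = 17, |A ∖ B| = 4.
|A ∖ B| = 4, so the statement is false.

False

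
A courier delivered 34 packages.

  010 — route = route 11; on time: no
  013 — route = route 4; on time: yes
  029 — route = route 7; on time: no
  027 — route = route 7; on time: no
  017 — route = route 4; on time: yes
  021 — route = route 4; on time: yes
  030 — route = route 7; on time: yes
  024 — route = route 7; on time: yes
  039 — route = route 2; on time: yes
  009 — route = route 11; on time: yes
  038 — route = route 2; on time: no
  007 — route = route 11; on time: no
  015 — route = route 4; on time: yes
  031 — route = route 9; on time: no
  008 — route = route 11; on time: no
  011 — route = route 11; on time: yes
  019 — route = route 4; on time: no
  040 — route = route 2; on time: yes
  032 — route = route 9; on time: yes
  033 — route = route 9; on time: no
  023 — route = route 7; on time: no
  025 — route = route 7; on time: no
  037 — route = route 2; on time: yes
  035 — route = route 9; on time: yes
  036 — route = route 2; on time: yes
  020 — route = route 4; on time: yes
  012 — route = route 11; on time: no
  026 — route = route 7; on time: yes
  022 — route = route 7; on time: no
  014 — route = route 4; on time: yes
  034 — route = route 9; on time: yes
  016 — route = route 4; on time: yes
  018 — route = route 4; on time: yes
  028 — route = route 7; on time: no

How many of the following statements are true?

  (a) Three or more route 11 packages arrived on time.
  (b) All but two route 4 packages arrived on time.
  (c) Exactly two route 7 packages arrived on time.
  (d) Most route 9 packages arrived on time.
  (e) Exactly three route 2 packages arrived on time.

1

(a) route 11: |A| = 6, |A ∩ B| = 2; needs |A ∩ B| ≥ 3 — false.
(b) route 4: |A| = 9, |A ∩ B| = 8; needs |A ∖ B| = 2 — false.
(c) route 7: |A| = 9, |A ∩ B| = 3; needs |A ∩ B| = 2 — false.
(d) route 9: |A| = 5, |A ∩ B| = 3; needs |A ∩ B| > |A ∖ B| — true.
(e) route 2: |A| = 5, |A ∩ B| = 4; needs |A ∩ B| = 3 — false.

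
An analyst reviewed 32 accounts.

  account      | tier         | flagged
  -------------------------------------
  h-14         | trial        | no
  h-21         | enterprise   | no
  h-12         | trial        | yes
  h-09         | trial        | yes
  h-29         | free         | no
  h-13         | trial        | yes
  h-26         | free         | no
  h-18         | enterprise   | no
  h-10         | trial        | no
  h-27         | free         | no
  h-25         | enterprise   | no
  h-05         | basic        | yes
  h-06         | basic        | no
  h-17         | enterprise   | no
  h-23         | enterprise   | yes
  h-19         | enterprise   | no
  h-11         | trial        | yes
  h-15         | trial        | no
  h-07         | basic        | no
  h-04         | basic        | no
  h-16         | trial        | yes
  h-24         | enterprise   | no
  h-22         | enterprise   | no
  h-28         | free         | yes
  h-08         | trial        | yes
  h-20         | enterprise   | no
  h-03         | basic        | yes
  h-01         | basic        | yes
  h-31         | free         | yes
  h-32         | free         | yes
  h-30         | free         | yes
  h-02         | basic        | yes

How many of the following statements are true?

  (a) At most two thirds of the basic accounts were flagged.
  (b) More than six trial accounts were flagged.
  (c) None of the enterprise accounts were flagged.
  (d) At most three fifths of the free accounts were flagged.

2

(a) basic: |A| = 7, |A ∩ B| = 4; needs |A ∩ B| / |A| ≤ 2/3 — true.
(b) trial: |A| = 9, |A ∩ B| = 6; needs |A ∩ B| > 6 — false.
(c) enterprise: |A| = 9, |A ∩ B| = 1; needs A ∩ B = ∅ (|A ∩ B| = 0) — false.
(d) free: |A| = 7, |A ∩ B| = 4; needs |A ∩ B| / |A| ≤ 3/5 — true.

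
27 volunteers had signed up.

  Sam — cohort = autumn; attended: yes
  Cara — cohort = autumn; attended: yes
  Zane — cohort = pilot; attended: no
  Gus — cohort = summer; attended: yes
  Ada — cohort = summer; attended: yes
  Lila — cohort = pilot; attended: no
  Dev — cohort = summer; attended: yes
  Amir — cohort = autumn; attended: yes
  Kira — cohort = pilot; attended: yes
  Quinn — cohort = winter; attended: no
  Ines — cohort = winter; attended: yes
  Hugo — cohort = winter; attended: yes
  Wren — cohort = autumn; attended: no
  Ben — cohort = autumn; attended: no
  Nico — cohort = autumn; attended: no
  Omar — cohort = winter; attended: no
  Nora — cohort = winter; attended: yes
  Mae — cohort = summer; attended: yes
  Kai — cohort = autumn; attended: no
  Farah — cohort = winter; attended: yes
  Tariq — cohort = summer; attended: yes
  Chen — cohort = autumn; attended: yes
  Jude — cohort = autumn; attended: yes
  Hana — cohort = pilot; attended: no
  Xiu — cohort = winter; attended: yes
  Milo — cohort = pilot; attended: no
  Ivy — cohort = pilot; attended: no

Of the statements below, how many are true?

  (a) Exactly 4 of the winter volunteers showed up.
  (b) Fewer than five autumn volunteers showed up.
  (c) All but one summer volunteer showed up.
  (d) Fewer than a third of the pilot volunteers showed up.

(a) winter: |A| = 7, |A ∩ B| = 5; needs |A ∩ B| = 4 — false.
(b) autumn: |A| = 9, |A ∩ B| = 5; needs |A ∩ B| < 5 — false.
(c) summer: |A| = 5, |A ∩ B| = 5; needs |A ∖ B| = 1 — false.
(d) pilot: |A| = 6, |A ∩ B| = 1; needs |A ∩ B| / |A| < 1/3 — true.

1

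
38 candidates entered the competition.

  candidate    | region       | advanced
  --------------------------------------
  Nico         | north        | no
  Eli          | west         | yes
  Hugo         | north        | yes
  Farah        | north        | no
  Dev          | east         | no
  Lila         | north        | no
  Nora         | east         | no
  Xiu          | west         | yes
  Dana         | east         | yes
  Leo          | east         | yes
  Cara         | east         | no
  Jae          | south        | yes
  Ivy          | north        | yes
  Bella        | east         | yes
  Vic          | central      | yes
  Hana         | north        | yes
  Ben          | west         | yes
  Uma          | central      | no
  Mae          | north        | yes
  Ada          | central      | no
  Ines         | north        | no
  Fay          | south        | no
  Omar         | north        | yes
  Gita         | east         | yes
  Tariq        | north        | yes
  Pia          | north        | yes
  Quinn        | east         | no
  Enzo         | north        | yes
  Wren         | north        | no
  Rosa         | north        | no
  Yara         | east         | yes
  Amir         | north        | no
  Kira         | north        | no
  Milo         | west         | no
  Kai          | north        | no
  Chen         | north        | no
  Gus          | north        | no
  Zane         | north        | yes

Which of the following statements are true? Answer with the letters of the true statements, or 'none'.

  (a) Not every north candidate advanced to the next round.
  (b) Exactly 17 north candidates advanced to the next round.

(a)

|A| = 20, |A ∩ B| = 9, |A ∖ B| = 11.
(a) A ⊄ B (|A ∖ B| ≥ 1): holds.
(b) |A ∩ B| = 17: fails.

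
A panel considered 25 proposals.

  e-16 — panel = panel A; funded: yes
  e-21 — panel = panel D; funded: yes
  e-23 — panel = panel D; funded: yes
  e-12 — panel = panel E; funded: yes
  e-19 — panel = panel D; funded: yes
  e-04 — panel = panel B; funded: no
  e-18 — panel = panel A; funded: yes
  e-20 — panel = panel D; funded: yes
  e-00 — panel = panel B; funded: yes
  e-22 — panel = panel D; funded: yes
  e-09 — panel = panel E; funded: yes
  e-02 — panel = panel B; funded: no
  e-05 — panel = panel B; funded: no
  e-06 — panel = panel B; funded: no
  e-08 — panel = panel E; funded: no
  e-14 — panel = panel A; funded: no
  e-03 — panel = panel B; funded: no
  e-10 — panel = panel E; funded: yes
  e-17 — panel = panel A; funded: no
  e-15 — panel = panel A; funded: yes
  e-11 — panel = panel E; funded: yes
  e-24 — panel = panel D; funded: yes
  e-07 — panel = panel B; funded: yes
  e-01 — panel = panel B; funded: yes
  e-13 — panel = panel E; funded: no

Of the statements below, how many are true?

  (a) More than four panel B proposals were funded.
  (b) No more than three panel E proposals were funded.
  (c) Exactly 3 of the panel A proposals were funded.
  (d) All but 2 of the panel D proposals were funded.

1

(a) panel B: |A| = 8, |A ∩ B| = 3; needs |A ∩ B| > 4 — false.
(b) panel E: |A| = 6, |A ∩ B| = 4; needs |A ∩ B| ≤ 3 — false.
(c) panel A: |A| = 5, |A ∩ B| = 3; needs |A ∩ B| = 3 — true.
(d) panel D: |A| = 6, |A ∩ B| = 6; needs |A ∖ B| = 2 — false.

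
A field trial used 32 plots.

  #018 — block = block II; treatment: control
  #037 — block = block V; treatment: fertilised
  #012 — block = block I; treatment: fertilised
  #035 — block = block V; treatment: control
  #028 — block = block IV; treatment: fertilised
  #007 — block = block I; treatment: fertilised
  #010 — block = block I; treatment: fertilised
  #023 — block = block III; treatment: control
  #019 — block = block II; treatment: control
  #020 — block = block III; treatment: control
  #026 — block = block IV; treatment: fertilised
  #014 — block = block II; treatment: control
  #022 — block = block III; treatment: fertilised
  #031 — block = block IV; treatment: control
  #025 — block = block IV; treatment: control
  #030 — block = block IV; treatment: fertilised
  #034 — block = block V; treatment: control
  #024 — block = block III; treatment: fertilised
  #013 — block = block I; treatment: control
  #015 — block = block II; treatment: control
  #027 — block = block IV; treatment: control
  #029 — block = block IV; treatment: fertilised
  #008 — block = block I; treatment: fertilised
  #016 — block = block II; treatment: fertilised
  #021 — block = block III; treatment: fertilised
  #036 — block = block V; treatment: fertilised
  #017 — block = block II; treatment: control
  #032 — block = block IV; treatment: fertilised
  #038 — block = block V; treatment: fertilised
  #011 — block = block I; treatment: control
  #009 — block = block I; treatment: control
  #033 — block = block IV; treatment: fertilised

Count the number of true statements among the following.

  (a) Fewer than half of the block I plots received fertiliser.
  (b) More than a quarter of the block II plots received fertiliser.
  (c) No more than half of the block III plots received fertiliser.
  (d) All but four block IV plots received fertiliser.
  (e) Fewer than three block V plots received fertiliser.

(a) block I: |A| = 7, |A ∩ B| = 4; needs |A ∩ B| < |A ∖ B| — false.
(b) block II: |A| = 6, |A ∩ B| = 1; needs |A ∩ B| / |A| > 1/4 — false.
(c) block III: |A| = 5, |A ∩ B| = 3; needs |A ∩ B| ≤ |A ∖ B| — false.
(d) block IV: |A| = 9, |A ∩ B| = 6; needs |A ∖ B| = 4 — false.
(e) block V: |A| = 5, |A ∩ B| = 3; needs |A ∩ B| < 3 — false.

0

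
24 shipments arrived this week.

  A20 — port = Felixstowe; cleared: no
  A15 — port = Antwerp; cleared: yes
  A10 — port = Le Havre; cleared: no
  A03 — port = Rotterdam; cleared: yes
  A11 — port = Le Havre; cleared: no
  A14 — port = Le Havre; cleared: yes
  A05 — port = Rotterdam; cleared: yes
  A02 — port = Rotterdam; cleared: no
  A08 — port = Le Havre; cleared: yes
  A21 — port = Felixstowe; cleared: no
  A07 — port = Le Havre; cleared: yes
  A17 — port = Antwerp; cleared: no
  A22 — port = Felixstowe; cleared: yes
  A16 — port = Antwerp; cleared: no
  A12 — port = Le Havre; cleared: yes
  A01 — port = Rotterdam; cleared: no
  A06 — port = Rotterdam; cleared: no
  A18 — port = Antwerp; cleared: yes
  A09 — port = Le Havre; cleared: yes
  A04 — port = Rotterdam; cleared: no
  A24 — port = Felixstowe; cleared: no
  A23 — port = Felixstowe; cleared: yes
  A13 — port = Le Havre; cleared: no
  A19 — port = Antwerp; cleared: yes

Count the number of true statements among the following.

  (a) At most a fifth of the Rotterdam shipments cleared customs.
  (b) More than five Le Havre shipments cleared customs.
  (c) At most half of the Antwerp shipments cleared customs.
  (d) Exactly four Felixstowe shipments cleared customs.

(a) Rotterdam: |A| = 6, |A ∩ B| = 2; needs |A ∩ B| / |A| ≤ 1/5 — false.
(b) Le Havre: |A| = 8, |A ∩ B| = 5; needs |A ∩ B| > 5 — false.
(c) Antwerp: |A| = 5, |A ∩ B| = 3; needs |A ∩ B| ≤ |A ∖ B| — false.
(d) Felixstowe: |A| = 5, |A ∩ B| = 2; needs |A ∩ B| = 4 — false.

0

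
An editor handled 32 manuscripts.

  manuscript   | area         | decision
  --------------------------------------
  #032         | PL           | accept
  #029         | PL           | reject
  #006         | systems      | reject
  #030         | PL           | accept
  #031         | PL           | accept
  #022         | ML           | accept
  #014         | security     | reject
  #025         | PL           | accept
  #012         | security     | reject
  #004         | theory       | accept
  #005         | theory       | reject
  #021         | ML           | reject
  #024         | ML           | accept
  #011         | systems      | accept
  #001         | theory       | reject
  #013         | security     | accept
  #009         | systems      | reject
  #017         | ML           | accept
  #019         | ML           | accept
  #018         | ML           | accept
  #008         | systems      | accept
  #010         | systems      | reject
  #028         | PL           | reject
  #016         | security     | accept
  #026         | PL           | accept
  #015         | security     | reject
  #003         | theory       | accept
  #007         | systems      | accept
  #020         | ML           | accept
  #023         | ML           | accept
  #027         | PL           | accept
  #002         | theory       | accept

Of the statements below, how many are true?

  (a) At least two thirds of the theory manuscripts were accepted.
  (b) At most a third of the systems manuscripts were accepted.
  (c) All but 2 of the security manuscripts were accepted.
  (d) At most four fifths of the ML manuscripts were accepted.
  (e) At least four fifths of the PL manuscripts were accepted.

(a) theory: |A| = 5, |A ∩ B| = 3; needs |A ∩ B| / |A| ≥ 2/3 — false.
(b) systems: |A| = 6, |A ∩ B| = 3; needs |A ∩ B| / |A| ≤ 1/3 — false.
(c) security: |A| = 5, |A ∩ B| = 2; needs |A ∖ B| = 2 — false.
(d) ML: |A| = 8, |A ∩ B| = 7; needs |A ∩ B| / |A| ≤ 4/5 — false.
(e) PL: |A| = 8, |A ∩ B| = 6; needs |A ∩ B| / |A| ≥ 4/5 — false.

0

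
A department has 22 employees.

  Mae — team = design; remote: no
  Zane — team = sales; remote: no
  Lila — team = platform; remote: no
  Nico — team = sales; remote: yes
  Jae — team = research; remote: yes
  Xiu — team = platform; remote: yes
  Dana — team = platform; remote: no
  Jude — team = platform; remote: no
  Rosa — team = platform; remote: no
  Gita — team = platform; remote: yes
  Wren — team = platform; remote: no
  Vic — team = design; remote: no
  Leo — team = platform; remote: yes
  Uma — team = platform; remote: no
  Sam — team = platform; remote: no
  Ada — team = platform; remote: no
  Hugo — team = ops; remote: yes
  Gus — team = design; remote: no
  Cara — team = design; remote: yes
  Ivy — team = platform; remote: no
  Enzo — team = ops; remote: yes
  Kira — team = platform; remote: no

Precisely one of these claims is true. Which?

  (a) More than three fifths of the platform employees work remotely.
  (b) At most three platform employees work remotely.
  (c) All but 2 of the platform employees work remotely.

|A| = 13, |A ∩ B| = 3, |A ∖ B| = 10.
(a) requires |A ∩ B| / |A| > 3/5: false.
(b) requires |A ∩ B| ≤ 3: true.
(c) requires |A ∖ B| = 2: false.

(b)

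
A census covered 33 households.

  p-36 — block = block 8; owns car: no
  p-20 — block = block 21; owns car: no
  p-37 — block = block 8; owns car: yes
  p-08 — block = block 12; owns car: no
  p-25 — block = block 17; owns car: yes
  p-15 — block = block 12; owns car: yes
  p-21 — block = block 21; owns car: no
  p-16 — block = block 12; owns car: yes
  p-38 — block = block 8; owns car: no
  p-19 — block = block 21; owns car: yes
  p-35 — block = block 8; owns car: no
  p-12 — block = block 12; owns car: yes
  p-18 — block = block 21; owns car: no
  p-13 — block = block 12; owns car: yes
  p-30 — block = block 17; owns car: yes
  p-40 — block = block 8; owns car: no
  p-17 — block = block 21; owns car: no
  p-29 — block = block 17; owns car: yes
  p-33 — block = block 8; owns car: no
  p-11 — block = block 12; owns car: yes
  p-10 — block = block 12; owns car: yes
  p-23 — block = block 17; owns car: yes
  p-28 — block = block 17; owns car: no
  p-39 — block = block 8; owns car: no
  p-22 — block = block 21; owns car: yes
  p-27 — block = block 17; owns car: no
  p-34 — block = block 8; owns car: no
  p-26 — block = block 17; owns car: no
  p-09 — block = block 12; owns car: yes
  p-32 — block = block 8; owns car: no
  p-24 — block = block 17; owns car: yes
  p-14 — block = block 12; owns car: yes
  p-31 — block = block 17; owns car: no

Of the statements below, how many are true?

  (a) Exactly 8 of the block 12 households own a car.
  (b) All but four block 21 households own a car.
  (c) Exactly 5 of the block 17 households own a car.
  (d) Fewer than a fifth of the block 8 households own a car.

4

(a) block 12: |A| = 9, |A ∩ B| = 8; needs |A ∩ B| = 8 — true.
(b) block 21: |A| = 6, |A ∩ B| = 2; needs |A ∖ B| = 4 — true.
(c) block 17: |A| = 9, |A ∩ B| = 5; needs |A ∩ B| = 5 — true.
(d) block 8: |A| = 9, |A ∩ B| = 1; needs |A ∩ B| / |A| < 1/5 — true.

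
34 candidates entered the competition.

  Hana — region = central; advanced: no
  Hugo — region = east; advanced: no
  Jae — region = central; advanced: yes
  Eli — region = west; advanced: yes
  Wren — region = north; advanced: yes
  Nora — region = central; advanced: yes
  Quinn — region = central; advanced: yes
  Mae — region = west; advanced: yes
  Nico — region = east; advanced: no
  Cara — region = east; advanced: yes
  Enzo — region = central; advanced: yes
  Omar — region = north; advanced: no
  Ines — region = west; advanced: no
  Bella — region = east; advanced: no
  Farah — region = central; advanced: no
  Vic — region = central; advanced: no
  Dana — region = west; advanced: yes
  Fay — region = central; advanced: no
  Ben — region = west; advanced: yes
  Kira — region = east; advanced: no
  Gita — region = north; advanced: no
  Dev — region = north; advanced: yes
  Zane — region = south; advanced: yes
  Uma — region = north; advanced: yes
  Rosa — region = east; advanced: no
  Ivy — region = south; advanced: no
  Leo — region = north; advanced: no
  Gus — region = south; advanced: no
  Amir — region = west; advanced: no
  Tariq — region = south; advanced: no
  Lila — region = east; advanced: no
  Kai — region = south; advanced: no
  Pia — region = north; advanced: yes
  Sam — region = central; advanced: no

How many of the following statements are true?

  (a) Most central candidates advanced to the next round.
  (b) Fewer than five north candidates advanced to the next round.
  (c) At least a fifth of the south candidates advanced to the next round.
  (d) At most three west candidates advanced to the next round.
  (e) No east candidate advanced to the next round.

2

(a) central: |A| = 9, |A ∩ B| = 4; needs |A ∩ B| > |A ∖ B| — false.
(b) north: |A| = 7, |A ∩ B| = 4; needs |A ∩ B| < 5 — true.
(c) south: |A| = 5, |A ∩ B| = 1; needs |A ∩ B| / |A| ≥ 1/5 — true.
(d) west: |A| = 6, |A ∩ B| = 4; needs |A ∩ B| ≤ 3 — false.
(e) east: |A| = 7, |A ∩ B| = 1; needs A ∩ B = ∅ (|A ∩ B| = 0) — false.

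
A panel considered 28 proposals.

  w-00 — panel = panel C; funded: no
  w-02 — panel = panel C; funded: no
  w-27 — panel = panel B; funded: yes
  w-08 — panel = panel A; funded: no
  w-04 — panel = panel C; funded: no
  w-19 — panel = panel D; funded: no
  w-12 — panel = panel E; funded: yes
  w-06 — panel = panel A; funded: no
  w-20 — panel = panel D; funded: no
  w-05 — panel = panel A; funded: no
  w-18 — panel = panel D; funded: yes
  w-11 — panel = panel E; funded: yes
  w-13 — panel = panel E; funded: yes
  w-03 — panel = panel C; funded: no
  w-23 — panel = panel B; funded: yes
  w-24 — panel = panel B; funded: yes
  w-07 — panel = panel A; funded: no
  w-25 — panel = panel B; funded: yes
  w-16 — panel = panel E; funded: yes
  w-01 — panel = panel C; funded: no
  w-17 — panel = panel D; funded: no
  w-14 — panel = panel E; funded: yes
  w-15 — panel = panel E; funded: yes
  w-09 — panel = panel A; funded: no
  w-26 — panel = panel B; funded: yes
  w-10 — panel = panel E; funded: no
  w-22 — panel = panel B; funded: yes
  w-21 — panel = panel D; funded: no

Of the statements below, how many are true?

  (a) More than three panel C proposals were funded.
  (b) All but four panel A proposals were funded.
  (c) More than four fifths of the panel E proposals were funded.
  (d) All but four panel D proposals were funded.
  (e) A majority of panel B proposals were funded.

(a) panel C: |A| = 5, |A ∩ B| = 0; needs |A ∩ B| > 3 — false.
(b) panel A: |A| = 5, |A ∩ B| = 0; needs |A ∖ B| = 4 — false.
(c) panel E: |A| = 7, |A ∩ B| = 6; needs |A ∩ B| / |A| > 4/5 — true.
(d) panel D: |A| = 5, |A ∩ B| = 1; needs |A ∖ B| = 4 — true.
(e) panel B: |A| = 6, |A ∩ B| = 6; needs |A ∩ B| > |A ∖ B| — true.

3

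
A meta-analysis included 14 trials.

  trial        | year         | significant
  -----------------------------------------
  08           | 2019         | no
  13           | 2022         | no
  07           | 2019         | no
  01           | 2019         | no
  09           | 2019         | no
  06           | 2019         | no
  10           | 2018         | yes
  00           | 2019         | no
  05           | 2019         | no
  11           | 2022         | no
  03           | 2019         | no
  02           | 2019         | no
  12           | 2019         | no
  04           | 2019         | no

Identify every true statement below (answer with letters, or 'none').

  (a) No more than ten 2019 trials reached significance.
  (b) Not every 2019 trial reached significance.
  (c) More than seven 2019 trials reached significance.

|A| = 11, |A ∩ B| = 0, |A ∖ B| = 11.
(a) |A ∩ B| ≤ 10: holds.
(b) A ⊄ B (|A ∖ B| ≥ 1): holds.
(c) |A ∩ B| > 7: fails.

(a), (b)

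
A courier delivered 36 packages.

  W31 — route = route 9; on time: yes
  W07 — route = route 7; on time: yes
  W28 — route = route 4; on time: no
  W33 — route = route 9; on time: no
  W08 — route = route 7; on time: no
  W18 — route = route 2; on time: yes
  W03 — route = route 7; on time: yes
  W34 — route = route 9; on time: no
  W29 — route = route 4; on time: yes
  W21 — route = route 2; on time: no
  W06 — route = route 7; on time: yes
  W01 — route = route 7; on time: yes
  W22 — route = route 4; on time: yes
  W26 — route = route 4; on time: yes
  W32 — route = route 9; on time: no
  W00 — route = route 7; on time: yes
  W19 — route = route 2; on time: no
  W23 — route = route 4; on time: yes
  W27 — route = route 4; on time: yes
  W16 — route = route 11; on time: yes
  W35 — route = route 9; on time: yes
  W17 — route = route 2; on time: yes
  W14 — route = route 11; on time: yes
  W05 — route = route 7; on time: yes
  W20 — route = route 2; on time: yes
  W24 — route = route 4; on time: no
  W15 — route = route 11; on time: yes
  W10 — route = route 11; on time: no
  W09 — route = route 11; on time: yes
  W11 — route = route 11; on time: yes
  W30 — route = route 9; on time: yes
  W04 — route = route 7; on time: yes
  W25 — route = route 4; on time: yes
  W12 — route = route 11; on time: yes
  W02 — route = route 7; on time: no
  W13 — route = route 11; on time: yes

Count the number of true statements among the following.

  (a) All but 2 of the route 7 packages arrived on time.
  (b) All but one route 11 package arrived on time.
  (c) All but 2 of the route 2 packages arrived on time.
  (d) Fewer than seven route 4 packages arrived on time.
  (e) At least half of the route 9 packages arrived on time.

(a) route 7: |A| = 9, |A ∩ B| = 7; needs |A ∖ B| = 2 — true.
(b) route 11: |A| = 8, |A ∩ B| = 7; needs |A ∖ B| = 1 — true.
(c) route 2: |A| = 5, |A ∩ B| = 3; needs |A ∖ B| = 2 — true.
(d) route 4: |A| = 8, |A ∩ B| = 6; needs |A ∩ B| < 7 — true.
(e) route 9: |A| = 6, |A ∩ B| = 3; needs |A ∩ B| ≥ |A ∖ B| — true.

5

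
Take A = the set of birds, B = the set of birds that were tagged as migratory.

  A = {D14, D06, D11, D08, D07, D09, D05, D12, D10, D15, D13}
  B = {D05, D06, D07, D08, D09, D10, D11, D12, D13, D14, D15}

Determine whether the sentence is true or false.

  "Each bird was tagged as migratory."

True

'Each bird was tagged as migratory' holds iff A ⊆ B, i.e. every element of A is in B (|A ∖ B| = 0).
A (the restrictor) = {D14, D06, D11, D08, D07, D09, D05, D12, D10, D15, D13}, |A| = 11.
A ∖ B = {}, so |A ∖ B| = 0.
So the statement is true.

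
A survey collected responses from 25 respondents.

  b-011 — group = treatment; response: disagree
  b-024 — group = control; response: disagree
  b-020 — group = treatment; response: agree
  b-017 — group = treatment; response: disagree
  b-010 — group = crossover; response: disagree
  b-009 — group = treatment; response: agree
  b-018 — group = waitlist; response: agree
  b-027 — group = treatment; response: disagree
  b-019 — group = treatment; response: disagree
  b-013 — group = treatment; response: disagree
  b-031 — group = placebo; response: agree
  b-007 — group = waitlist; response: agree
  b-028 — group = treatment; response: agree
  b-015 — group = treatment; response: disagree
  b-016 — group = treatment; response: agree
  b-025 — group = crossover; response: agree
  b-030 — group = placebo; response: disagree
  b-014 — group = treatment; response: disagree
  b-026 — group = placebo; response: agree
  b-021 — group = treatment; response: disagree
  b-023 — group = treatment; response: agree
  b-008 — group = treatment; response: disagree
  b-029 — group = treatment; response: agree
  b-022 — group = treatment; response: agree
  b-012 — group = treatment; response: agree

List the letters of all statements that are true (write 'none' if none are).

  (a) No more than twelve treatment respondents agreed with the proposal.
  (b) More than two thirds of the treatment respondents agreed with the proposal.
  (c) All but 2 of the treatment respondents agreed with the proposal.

(a)

|A| = 17, |A ∩ B| = 8, |A ∖ B| = 9.
(a) |A ∩ B| ≤ 12: holds.
(b) |A ∩ B| / |A| > 2/3: fails.
(c) |A ∖ B| = 2: fails.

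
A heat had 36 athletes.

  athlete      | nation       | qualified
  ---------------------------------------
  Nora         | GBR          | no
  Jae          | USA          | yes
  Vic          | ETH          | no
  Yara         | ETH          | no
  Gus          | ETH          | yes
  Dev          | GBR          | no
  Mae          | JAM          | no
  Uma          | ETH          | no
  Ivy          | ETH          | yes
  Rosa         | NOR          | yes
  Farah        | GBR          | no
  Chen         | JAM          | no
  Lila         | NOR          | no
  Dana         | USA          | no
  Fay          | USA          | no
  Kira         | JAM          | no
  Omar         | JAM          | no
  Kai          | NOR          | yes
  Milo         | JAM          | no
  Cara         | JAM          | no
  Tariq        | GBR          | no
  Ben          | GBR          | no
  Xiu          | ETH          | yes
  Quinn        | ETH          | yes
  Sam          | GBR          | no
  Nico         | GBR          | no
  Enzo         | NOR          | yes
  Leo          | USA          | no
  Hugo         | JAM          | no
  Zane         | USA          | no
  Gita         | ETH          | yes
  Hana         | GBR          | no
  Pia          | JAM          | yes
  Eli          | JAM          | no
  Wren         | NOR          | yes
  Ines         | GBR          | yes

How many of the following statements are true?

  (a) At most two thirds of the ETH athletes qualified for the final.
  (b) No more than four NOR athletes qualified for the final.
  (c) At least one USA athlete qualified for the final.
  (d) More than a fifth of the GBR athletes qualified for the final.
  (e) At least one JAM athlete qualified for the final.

4

(a) ETH: |A| = 8, |A ∩ B| = 5; needs |A ∩ B| / |A| ≤ 2/3 — true.
(b) NOR: |A| = 5, |A ∩ B| = 4; needs |A ∩ B| ≤ 4 — true.
(c) USA: |A| = 5, |A ∩ B| = 1; needs A ∩ B ≠ ∅ (|A ∩ B| ≥ 1) — true.
(d) GBR: |A| = 9, |A ∩ B| = 1; needs |A ∩ B| / |A| > 1/5 — false.
(e) JAM: |A| = 9, |A ∩ B| = 1; needs A ∩ B ≠ ∅ (|A ∩ B| ≥ 1) — true.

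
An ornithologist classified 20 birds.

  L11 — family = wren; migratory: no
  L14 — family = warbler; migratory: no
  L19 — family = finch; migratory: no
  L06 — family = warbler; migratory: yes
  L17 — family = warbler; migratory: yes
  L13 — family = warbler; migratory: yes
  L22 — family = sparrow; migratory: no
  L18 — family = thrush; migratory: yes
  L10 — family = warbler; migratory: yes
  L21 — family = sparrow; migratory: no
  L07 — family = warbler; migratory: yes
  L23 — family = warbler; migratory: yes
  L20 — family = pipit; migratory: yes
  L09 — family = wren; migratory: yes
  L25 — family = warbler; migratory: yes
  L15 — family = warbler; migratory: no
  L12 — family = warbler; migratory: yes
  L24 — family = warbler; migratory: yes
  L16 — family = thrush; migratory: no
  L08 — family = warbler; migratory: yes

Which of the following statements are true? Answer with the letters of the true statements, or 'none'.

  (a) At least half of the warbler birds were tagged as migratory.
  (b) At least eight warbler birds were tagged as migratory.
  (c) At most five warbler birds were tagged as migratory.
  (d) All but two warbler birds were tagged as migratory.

|A| = 12, |A ∩ B| = 10, |A ∖ B| = 2.
(a) |A ∩ B| ≥ |A ∖ B|: holds.
(b) |A ∩ B| ≥ 8: holds.
(c) |A ∩ B| ≤ 5: fails.
(d) |A ∖ B| = 2: holds.

(a), (b), (d)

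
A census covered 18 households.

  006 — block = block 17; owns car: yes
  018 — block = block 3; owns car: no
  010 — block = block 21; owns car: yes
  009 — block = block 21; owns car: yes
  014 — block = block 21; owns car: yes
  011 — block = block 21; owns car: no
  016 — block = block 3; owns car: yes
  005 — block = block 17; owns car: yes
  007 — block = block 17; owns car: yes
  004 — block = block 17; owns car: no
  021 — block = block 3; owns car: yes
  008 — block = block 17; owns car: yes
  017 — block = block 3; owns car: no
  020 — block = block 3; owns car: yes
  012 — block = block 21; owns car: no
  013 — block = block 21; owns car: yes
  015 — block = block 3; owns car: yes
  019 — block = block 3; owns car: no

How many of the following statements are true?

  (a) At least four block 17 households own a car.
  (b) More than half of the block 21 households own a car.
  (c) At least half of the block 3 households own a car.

3

(a) block 17: |A| = 5, |A ∩ B| = 4; needs |A ∩ B| ≥ 4 — true.
(b) block 21: |A| = 6, |A ∩ B| = 4; needs |A ∩ B| > |A ∖ B| — true.
(c) block 3: |A| = 7, |A ∩ B| = 4; needs |A ∩ B| ≥ |A ∖ B| — true.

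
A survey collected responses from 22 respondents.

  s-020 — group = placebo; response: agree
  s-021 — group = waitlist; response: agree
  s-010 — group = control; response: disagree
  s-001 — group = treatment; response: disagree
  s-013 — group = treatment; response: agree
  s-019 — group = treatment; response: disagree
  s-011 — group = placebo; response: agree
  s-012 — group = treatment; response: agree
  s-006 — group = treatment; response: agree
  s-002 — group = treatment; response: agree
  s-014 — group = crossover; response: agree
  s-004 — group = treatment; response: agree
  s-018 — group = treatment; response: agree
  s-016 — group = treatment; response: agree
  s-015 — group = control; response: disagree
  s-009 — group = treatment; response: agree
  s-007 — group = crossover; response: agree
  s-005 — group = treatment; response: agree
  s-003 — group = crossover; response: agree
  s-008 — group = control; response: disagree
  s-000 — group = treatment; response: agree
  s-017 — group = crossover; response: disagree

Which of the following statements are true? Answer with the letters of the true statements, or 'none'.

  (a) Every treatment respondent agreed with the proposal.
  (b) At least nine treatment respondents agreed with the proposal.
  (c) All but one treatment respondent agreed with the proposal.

(b)

|A| = 12, |A ∩ B| = 10, |A ∖ B| = 2.
(a) A ⊆ B, i.e. every element of A is in B (|A ∖ B| = 0): fails.
(b) |A ∩ B| ≥ 9: holds.
(c) |A ∖ B| = 1: fails.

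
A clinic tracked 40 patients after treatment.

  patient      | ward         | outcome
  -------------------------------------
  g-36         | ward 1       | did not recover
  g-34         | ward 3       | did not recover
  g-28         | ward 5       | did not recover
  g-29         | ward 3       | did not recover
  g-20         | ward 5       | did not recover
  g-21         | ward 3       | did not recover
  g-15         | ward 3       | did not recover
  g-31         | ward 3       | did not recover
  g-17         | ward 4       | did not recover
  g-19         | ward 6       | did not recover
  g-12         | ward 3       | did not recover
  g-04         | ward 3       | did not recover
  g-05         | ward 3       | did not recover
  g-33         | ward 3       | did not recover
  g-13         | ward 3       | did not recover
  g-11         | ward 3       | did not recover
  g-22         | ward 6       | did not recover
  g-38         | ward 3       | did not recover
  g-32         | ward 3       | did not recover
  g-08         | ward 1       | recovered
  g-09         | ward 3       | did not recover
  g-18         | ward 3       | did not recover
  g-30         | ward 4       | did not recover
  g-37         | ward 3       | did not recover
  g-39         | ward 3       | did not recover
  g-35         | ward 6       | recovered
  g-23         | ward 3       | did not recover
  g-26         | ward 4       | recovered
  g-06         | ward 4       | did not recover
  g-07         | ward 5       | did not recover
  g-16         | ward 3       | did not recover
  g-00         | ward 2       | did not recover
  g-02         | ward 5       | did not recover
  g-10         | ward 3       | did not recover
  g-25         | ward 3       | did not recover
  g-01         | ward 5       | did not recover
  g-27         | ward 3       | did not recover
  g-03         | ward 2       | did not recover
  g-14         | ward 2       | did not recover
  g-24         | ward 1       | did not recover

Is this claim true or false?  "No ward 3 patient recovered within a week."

Truth condition: A ∩ B = ∅ (|A ∩ B| = 0).
|A| = 22, |A ∩ B| = 0, |A ∖ B| = 22.
So the statement is true.

True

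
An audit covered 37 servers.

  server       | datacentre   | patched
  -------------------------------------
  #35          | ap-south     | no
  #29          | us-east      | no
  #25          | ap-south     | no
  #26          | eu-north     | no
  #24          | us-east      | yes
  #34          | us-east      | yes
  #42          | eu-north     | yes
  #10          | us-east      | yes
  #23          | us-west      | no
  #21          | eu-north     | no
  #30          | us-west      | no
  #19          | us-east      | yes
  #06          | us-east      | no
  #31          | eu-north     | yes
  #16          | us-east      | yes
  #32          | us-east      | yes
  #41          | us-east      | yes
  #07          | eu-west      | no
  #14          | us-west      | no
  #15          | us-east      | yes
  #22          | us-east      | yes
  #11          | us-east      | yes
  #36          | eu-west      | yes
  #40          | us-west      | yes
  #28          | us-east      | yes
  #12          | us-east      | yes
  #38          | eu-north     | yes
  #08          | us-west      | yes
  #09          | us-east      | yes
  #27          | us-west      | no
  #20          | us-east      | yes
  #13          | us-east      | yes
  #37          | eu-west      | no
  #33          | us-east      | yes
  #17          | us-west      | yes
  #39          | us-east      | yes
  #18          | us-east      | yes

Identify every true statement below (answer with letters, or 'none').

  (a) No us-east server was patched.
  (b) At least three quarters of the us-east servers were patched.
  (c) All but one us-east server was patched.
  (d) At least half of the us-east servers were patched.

(b), (d)

|A| = 20, |A ∩ B| = 18, |A ∖ B| = 2.
(a) A ∩ B = ∅ (|A ∩ B| = 0): fails.
(b) |A ∩ B| / |A| ≥ 3/4: holds.
(c) |A ∖ B| = 1: fails.
(d) |A ∩ B| ≥ |A ∖ B|: holds.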